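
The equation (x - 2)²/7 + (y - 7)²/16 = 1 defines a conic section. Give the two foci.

Center (2, 7). The larger denominator 16 sits under the y-term, so the major axis is vertical; a² = 16, b² = 7.
c² = a² - b² = 16 - 7 = 9, so c = 3.
Foci lie on the vertical axis through the center: (h, k ± c).

(2, 4) and (2, 10)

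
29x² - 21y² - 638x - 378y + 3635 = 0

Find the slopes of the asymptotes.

Group: 29(x² - 22x) -21(y² + 18y) = -3635
Complete the square in x and y: 29(x - 11)² -21(y + 9)² = -3635 + 3509 - 1701 = -1827
Dividing both sides by -1827: (y + 9)²/87 - (x - 11)²/63 = 1
Hyperbola, center (11, -9), transverse axis vertical; a² = 87, b² = 63.
For a vertical hyperbola the asymptotes have slope ±a/b.
Here that is ±√87/3√7 = ±√609/21.

√609/21 and -√609/21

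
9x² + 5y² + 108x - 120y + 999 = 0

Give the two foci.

Group: 9(x² + 12x) + 5(y² - 24y) = -999
Completing the square gives 9(x + 6)² + 5(y - 12)² = -999 + 324 + 720 = 45.
Divide through by 45 to get (x + 6)²/5 + (y - 12)²/9 = 1.
Ellipse, center (-6, 12), major axis vertical; a² = 9, b² = 5.
c² = a² - b² = 9 - 5 = 4, so c = 2.
Foci lie on the vertical axis through the center: (h, k ± c).

(-6, 10) and (-6, 14)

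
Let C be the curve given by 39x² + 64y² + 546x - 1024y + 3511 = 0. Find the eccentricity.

Group the x- and y-terms: 39(x² + 14x) + 64(y² - 16y) = -3511
Complete the square in x and y: 39(x + 7)² + 64(y - 8)² = -3511 + 1911 + 4096 = 2496
Divide by 2496: (x + 7)²/64 + (y - 8)²/39 = 1
Ellipse, center (-7, 8), major axis horizontal; a² = 64, b² = 39.
c² = a² - b² = 25, so c = 5.
e = c/a = 5/8.

e = 5/8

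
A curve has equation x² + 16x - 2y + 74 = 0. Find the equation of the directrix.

y = 9/2

Only x is squared. Complete the square in x: (x + 8)² = 2(y - 5).
Vertex (-8, 5); 4p = 2 so p = 1/2. Opens up.
Directrix is the horizontal line y = k − p = 5 − (1/2) = 9/2.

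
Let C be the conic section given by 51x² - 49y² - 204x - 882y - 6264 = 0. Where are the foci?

Group: 51(x² - 4x) -49(y² + 18y) = 6264
Completing the square gives 51(x - 2)² -49(y + 9)² = 6264 + 204 - 3969 = 2499.
Divide by 2499: (x - 2)²/49 - (y + 9)²/51 = 1
Hyperbola, center (2, -9), transverse axis horizontal; a² = 49, b² = 51.
c² = a² + b² = 49 + 51 = 100, so c = 10.
Foci lie on the horizontal axis through the center: (h ± c, k).

(-8, -9) and (12, -9)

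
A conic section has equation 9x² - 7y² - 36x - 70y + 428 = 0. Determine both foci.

Rearranging, 9(x² - 4x) -7(y² + 10y) = -428.
Completing the square gives 9(x - 2)² -7(y + 5)² = -428 + 36 - 175 = -567.
Divide by -567: (y + 5)²/81 - (x - 2)²/63 = 1
Hyperbola, center (2, -5), transverse axis vertical; a² = 81, b² = 63.
c² = a² + b² = 81 + 63 = 144, so c = 12.
Foci lie on the vertical axis through the center: (h, k ± c).

(2, -17) and (2, 7)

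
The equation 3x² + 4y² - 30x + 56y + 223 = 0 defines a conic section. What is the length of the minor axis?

4√3

Collect terms: 3(x² - 10x) + 4(y² + 14y) = -223
Completing the square gives 3(x - 5)² + 4(y + 7)² = -223 + 75 + 196 = 48.
Divide through by 48 to get (x - 5)²/16 + (y + 7)²/12 = 1.
Ellipse, center (5, -7), major axis horizontal; a² = 16, b² = 12.
b² = 12 so b = 2√3; the minor axis has length 2b = 4√3.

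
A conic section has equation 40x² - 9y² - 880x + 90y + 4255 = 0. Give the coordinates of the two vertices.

(8, 5) and (14, 5)

Rearranging, 40(x² - 22x) -9(y² - 10y) = -4255.
Complete the square: 40(x - 11)² -9(y - 5)² = -4255 + 4840 - 225 = 360
Divide by 360: (x - 11)²/9 - (y - 5)²/40 = 1
Hyperbola, center (11, 5), transverse axis horizontal; a² = 9, b² = 40.
a = 3. Vertices at (h ± a, k).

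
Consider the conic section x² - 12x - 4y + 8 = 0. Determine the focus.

(6, -6)

Only x is squared. Complete the square in x: (x - 6)² = 4(y + 7).
Vertex (6, -7); 4p = 4 so p = 1. Opens up.
Focus is p units from the vertex along the axis: (h, k + p).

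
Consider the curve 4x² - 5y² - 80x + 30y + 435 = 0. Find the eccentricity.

Group the x- and y-terms: 4(x² - 20x) -5(y² - 6y) = -435
Complete the square: 4(x - 10)² -5(y - 3)² = -435 + 400 - 45 = -80
Dividing both sides by -80: (y - 3)²/16 - (x - 10)²/20 = 1
Hyperbola, center (10, 3), transverse axis vertical; a² = 16, b² = 20.
c² = a² + b² = 36, so c = 6.
e = c/a = 6/4 = 3/2.

e = 3/2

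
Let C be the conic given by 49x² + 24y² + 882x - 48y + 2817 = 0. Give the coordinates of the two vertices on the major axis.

49(x² + 18x) + 24(y² - 2y) = -2817
Complete the square: 49(x + 9)² + 24(y - 1)² = -2817 + 3969 + 24 = 1176
Divide by 1176: (x + 9)²/24 + (y - 1)²/49 = 1
Ellipse, center (-9, 1), major axis vertical; a² = 49, b² = 24.
a = 7. Vertices at (h, k ± a).

(-9, -6) and (-9, 8)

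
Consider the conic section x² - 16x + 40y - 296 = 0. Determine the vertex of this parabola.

Only x is squared. Complete the square in x: (x - 8)² = -40(y - 9).
Vertex (8, 9); 4p = -40 so p = -10. Opens down.

(8, 9)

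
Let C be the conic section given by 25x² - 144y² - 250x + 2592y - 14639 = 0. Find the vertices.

Group the x- and y-terms: 25(x² - 10x) -144(y² - 18y) = 14639
Completing the square gives 25(x - 5)² -144(y - 9)² = 14639 + 625 - 11664 = 3600.
Divide through by 3600 to get (x - 5)²/144 - (y - 9)²/25 = 1.
Hyperbola, center (5, 9), transverse axis horizontal; a² = 144, b² = 25.
a = 12. Vertices at (h ± a, k).

(-7, 9) and (17, 9)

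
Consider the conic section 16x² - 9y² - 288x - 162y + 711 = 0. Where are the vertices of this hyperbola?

(9, -13) and (9, -5)

Group the x- and y-terms: 16(x² - 18x) -9(y² + 18y) = -711
Complete the square: 16(x - 9)² -9(y + 9)² = -711 + 1296 - 729 = -144
Dividing both sides by -144: (y + 9)²/16 - (x - 9)²/9 = 1
Hyperbola, center (9, -9), transverse axis vertical; a² = 16, b² = 9.
a = 4. Vertices at (h, k ± a).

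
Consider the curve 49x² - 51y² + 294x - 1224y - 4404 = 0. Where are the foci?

Rearranging, 49(x² + 6x) -51(y² + 24y) = 4404.
Complete the square: 49(x + 3)² -51(y + 12)² = 4404 + 441 - 7344 = -2499
Divide through by -2499 to get (y + 12)²/49 - (x + 3)²/51 = 1.
Hyperbola, center (-3, -12), transverse axis vertical; a² = 49, b² = 51.
c² = a² + b² = 49 + 51 = 100, so c = 10.
Foci lie on the vertical axis through the center: (h, k ± c).

(-3, -22) and (-3, -2)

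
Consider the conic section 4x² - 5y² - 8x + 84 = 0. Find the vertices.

Group: 4(x² - 2x) -5y² = -84
Completing the square gives 4(x - 1)² -5y² = -84 + 4 + 0 = -80.
Divide by -80: y²/16 - (x - 1)²/20 = 1
Hyperbola, center (1, 0), transverse axis vertical; a² = 16, b² = 20.
a = 4. Vertices at (h, k ± a).

(1, -4) and (1, 4)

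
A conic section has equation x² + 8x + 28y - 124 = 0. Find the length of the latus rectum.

28

Only x is squared. Complete the square in x: (x + 4)² = -28(y - 5).
Vertex (-4, 5); 4p = -28 so p = -7. Opens down.
Latus rectum length = |4p| = 28.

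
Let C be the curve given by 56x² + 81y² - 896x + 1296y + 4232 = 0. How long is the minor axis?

Group: 56(x² - 16x) + 81(y² + 16y) = -4232
Complete the square: 56(x - 8)² + 81(y + 8)² = -4232 + 3584 + 5184 = 4536
Divide by 4536: (x - 8)²/81 + (y + 8)²/56 = 1
Ellipse, center (8, -8), major axis horizontal; a² = 81, b² = 56.
b² = 56 so b = 2√14; the minor axis has length 2b = 4√14.

4√14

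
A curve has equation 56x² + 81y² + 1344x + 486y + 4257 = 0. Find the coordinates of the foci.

Group the x- and y-terms: 56(x² + 24x) + 81(y² + 6y) = -4257
56(x + 12)² + 81(y + 3)² = -4257 + 8064 + 729 = 4536
Divide through by 4536 to get (x + 12)²/81 + (y + 3)²/56 = 1.
Ellipse, center (-12, -3), major axis horizontal; a² = 81, b² = 56.
c² = a² - b² = 81 - 56 = 25, so c = 5.
Foci lie on the horizontal axis through the center: (h ± c, k).

(-17, -3) and (-7, -3)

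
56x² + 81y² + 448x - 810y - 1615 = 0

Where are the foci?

(-9, 5) and (1, 5)

56(x² + 8x) + 81(y² - 10y) = 1615
Complete the square in x and y: 56(x + 4)² + 81(y - 5)² = 1615 + 896 + 2025 = 4536
Divide through by 4536 to get (x + 4)²/81 + (y - 5)²/56 = 1.
Ellipse, center (-4, 5), major axis horizontal; a² = 81, b² = 56.
c² = a² - b² = 81 - 56 = 25, so c = 5.
Foci lie on the horizontal axis through the center: (h ± c, k).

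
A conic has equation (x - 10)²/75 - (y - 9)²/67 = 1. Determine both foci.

(10 - √142, 9) and (10 + √142, 9)

Center (10, 9). The positive term is the x-term, so the transverse axis is horizontal; a² = 75, b² = 67.
c² = a² + b² = 75 + 67 = 142, so c = √142.
Foci lie on the horizontal axis through the center: (h ± c, k).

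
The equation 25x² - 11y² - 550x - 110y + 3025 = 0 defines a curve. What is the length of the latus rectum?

22/5

Rearranging, 25(x² - 22x) -11(y² + 10y) = -3025.
Completing the square gives 25(x - 11)² -11(y + 5)² = -3025 + 3025 - 275 = -275.
Dividing both sides by -275: (y + 5)²/25 - (x - 11)²/11 = 1
Hyperbola, center (11, -5), transverse axis vertical; a² = 25, b² = 11.
Latus rectum length = 2b²/a = 2·11/5 = 22/5.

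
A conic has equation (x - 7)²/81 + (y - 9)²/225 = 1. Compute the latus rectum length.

Center (7, 9). The larger denominator 225 sits under the y-term, so the major axis is vertical; a² = 225, b² = 81.
Latus rectum length = 2b²/a = 2·81/15 = 54/5.

54/5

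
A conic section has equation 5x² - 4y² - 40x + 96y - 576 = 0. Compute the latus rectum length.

Collect terms: 5(x² - 8x) -4(y² - 24y) = 576
Completing the square gives 5(x - 4)² -4(y - 12)² = 576 + 80 - 576 = 80.
Divide through by 80 to get (x - 4)²/16 - (y - 12)²/20 = 1.
Hyperbola, center (4, 12), transverse axis horizontal; a² = 16, b² = 20.
Latus rectum length = 2b²/a = 2·20/4 = 10.

10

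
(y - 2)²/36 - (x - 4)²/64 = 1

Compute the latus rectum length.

Center (4, 2). The positive term is the y-term, so the transverse axis is vertical; a² = 36, b² = 64.
Latus rectum length = 2b²/a = 2·64/6 = 64/3.

64/3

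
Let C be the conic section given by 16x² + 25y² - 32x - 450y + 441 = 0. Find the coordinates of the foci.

16(x² - 2x) + 25(y² - 18y) = -441
Complete the square: 16(x - 1)² + 25(y - 9)² = -441 + 16 + 2025 = 1600
Divide through by 1600 to get (x - 1)²/100 + (y - 9)²/64 = 1.
Ellipse, center (1, 9), major axis horizontal; a² = 100, b² = 64.
c² = a² - b² = 100 - 64 = 36, so c = 6.
Foci lie on the horizontal axis through the center: (h ± c, k).

(-5, 9) and (7, 9)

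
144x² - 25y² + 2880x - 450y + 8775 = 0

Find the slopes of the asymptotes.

Rearranging, 144(x² + 20x) -25(y² + 18y) = -8775.
Completing the square gives 144(x + 10)² -25(y + 9)² = -8775 + 14400 - 2025 = 3600.
Divide through by 3600 to get (x + 10)²/25 - (y + 9)²/144 = 1.
Hyperbola, center (-10, -9), transverse axis horizontal; a² = 25, b² = 144.
For a horizontal hyperbola the asymptotes have slope ±b/a.
Here that is ±12/5.

12/5 and -12/5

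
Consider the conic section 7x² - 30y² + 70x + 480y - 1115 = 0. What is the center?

Group the x- and y-terms: 7(x² + 10x) -30(y² - 16y) = 1115
7(x + 5)² -30(y - 8)² = 1115 + 175 - 1920 = -630
Dividing both sides by -630: (y - 8)²/21 - (x + 5)²/90 = 1
Hyperbola with center (-5, 8).

(-5, 8)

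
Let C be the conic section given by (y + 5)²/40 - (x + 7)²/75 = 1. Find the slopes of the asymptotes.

2√30/15 and -2√30/15

Center (-7, -5). The positive term is the y-term, so the transverse axis is vertical; a² = 40, b² = 75.
For a vertical hyperbola the asymptotes have slope ±a/b.
Here that is ±2√10/5√3 = ±2√30/15.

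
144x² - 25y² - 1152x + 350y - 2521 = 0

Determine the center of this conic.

(4, 7)

Group the x- and y-terms: 144(x² - 8x) -25(y² - 14y) = 2521
Complete the square: 144(x - 4)² -25(y - 7)² = 2521 + 2304 - 1225 = 3600
Divide by 3600: (x - 4)²/25 - (y - 7)²/144 = 1
Hyperbola with center (4, 7).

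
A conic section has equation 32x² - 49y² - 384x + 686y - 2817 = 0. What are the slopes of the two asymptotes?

Rearranging, 32(x² - 12x) -49(y² - 14y) = 2817.
32(x - 6)² -49(y - 7)² = 2817 + 1152 - 2401 = 1568
Dividing both sides by 1568: (x - 6)²/49 - (y - 7)²/32 = 1
Hyperbola, center (6, 7), transverse axis horizontal; a² = 49, b² = 32.
For a horizontal hyperbola the asymptotes have slope ±b/a.
Here that is ±4√2/7.

4√2/7 and -4√2/7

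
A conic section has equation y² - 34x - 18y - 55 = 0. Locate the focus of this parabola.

(9/2, 9)

Only y is squared. Complete the square in y: (y - 9)² = 34(x + 4).
Vertex (-4, 9); 4p = 34 so p = 17/2. Opens right.
Focus is p units from the vertex along the axis: (h + p, k).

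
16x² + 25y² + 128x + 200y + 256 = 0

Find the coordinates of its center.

Collect terms: 16(x² + 8x) + 25(y² + 8y) = -256
Complete the square in x and y: 16(x + 4)² + 25(y + 4)² = -256 + 256 + 400 = 400
Divide through by 400 to get (x + 4)²/25 + (y + 4)²/16 = 1.
Ellipse with center (-4, -4).

(-4, -4)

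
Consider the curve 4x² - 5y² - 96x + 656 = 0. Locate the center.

(12, 0)

Rearranging, 4(x² - 24x) -5y² = -656.
Complete the square in x and y: 4(x - 12)² -5y² = -656 + 576 + 0 = -80
Divide through by -80 to get y²/16 - (x - 12)²/20 = 1.
Hyperbola with center (12, 0).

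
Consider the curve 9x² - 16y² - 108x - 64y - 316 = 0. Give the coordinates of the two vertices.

(-2, -2) and (14, -2)

Collect terms: 9(x² - 12x) -16(y² + 4y) = 316
Completing the square gives 9(x - 6)² -16(y + 2)² = 316 + 324 - 64 = 576.
Divide through by 576 to get (x - 6)²/64 - (y + 2)²/36 = 1.
Hyperbola, center (6, -2), transverse axis horizontal; a² = 64, b² = 36.
a = 8. Vertices at (h ± a, k).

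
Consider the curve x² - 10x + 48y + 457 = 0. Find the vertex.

Only x is squared. Complete the square in x: (x - 5)² = -48(y + 9).
Vertex (5, -9); 4p = -48 so p = -12. Opens down.

(5, -9)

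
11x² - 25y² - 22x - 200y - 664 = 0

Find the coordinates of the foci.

(-5, -4) and (7, -4)

Rearranging, 11(x² - 2x) -25(y² + 8y) = 664.
11(x - 1)² -25(y + 4)² = 664 + 11 - 400 = 275
Divide by 275: (x - 1)²/25 - (y + 4)²/11 = 1
Hyperbola, center (1, -4), transverse axis horizontal; a² = 25, b² = 11.
c² = a² + b² = 25 + 11 = 36, so c = 6.
Foci lie on the horizontal axis through the center: (h ± c, k).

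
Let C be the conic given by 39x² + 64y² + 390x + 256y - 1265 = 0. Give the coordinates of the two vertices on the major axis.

(-13, -2) and (3, -2)

Collect terms: 39(x² + 10x) + 64(y² + 4y) = 1265
Complete the square in x and y: 39(x + 5)² + 64(y + 2)² = 1265 + 975 + 256 = 2496
Dividing both sides by 2496: (x + 5)²/64 + (y + 2)²/39 = 1
Ellipse, center (-5, -2), major axis horizontal; a² = 64, b² = 39.
a = 8. Vertices at (h ± a, k).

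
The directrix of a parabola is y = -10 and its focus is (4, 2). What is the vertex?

The vertex is the midpoint between the focus and the directrix along the axis of symmetry.
Axis is vertical (directrix is horizontal). Vertex y-coordinate = (2 + (-10))/2 = -4; x-coordinate = 4.

(4, -4)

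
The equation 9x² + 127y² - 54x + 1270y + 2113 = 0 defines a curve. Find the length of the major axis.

9(x² - 6x) + 127(y² + 10y) = -2113
9(x - 3)² + 127(y + 5)² = -2113 + 81 + 3175 = 1143
Dividing both sides by 1143: (x - 3)²/127 + (y + 5)²/9 = 1
Ellipse, center (3, -5), major axis horizontal; a² = 127, b² = 9.
a² = 127 so a = √127; the major axis has length 2a = 2√127.

2√127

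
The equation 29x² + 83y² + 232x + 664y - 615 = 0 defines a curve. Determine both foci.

(-4 - 3√6, -4) and (-4 + 3√6, -4)

Group the x- and y-terms: 29(x² + 8x) + 83(y² + 8y) = 615
Complete the square in x and y: 29(x + 4)² + 83(y + 4)² = 615 + 464 + 1328 = 2407
Divide through by 2407 to get (x + 4)²/83 + (y + 4)²/29 = 1.
Ellipse, center (-4, -4), major axis horizontal; a² = 83, b² = 29.
c² = a² - b² = 83 - 29 = 54, so c = 3√6.
Foci lie on the horizontal axis through the center: (h ± c, k).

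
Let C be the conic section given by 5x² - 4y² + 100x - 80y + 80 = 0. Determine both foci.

5(x² + 20x) -4(y² + 20y) = -80
Complete the square in x and y: 5(x + 10)² -4(y + 10)² = -80 + 500 - 400 = 20
Divide by 20: (x + 10)²/4 - (y + 10)²/5 = 1
Hyperbola, center (-10, -10), transverse axis horizontal; a² = 4, b² = 5.
c² = a² + b² = 4 + 5 = 9, so c = 3.
Foci lie on the horizontal axis through the center: (h ± c, k).

(-13, -10) and (-7, -10)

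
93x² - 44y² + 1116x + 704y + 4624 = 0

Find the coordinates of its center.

Rearranging, 93(x² + 12x) -44(y² - 16y) = -4624.
Completing the square gives 93(x + 6)² -44(y - 8)² = -4624 + 3348 - 2816 = -4092.
Divide by -4092: (y - 8)²/93 - (x + 6)²/44 = 1
Hyperbola with center (-6, 8).

(-6, 8)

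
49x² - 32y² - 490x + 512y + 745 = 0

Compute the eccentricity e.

Group: 49(x² - 10x) -32(y² - 16y) = -745
49(x - 5)² -32(y - 8)² = -745 + 1225 - 2048 = -1568
Dividing both sides by -1568: (y - 8)²/49 - (x - 5)²/32 = 1
Hyperbola, center (5, 8), transverse axis vertical; a² = 49, b² = 32.
c² = a² + b² = 81, so c = 9.
e = c/a = 9/7.

e = 9/7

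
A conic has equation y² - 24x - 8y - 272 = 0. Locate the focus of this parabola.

Only y is squared. Complete the square in y: (y - 4)² = 24(x + 12).
Vertex (-12, 4); 4p = 24 so p = 6. Opens right.
Focus is p units from the vertex along the axis: (h + p, k).

(-6, 4)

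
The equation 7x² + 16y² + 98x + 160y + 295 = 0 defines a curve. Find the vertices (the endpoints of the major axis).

(-15, -5) and (1, -5)

Group: 7(x² + 14x) + 16(y² + 10y) = -295
Complete the square: 7(x + 7)² + 16(y + 5)² = -295 + 343 + 400 = 448
Divide by 448: (x + 7)²/64 + (y + 5)²/28 = 1
Ellipse, center (-7, -5), major axis horizontal; a² = 64, b² = 28.
a = 8. Vertices at (h ± a, k).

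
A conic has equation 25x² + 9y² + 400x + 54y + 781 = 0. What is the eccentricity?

e = 4/5

Group the x- and y-terms: 25(x² + 16x) + 9(y² + 6y) = -781
Completing the square gives 25(x + 8)² + 9(y + 3)² = -781 + 1600 + 81 = 900.
Divide through by 900 to get (x + 8)²/36 + (y + 3)²/100 = 1.
Ellipse, center (-8, -3), major axis vertical; a² = 100, b² = 36.
c² = a² - b² = 64, so c = 8.
e = c/a = 8/10 = 4/5.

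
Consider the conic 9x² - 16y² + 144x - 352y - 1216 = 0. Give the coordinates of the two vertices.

Rearranging, 9(x² + 16x) -16(y² + 22y) = 1216.
Complete the square: 9(x + 8)² -16(y + 11)² = 1216 + 576 - 1936 = -144
Dividing both sides by -144: (y + 11)²/9 - (x + 8)²/16 = 1
Hyperbola, center (-8, -11), transverse axis vertical; a² = 9, b² = 16.
a = 3. Vertices at (h, k ± a).

(-8, -14) and (-8, -8)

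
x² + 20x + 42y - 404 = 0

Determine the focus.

Only x is squared. Complete the square in x: (x + 10)² = -42(y - 12).
Vertex (-10, 12); 4p = -42 so p = -21/2. Opens down.
Focus is p units from the vertex along the axis: (h, k + p).

(-10, 3/2)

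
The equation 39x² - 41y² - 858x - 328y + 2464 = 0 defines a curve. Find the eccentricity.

Group: 39(x² - 22x) -41(y² + 8y) = -2464
39(x - 11)² -41(y + 4)² = -2464 + 4719 - 656 = 1599
Dividing both sides by 1599: (x - 11)²/41 - (y + 4)²/39 = 1
Hyperbola, center (11, -4), transverse axis horizontal; a² = 41, b² = 39.
c² = a² + b² = 80, so c = 4√5.
e = c/a = 4√5/√41 = 4√205/41.

e = 4√205/41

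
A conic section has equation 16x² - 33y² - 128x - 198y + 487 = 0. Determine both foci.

16(x² - 8x) -33(y² + 6y) = -487
Complete the square: 16(x - 4)² -33(y + 3)² = -487 + 256 - 297 = -528
Divide by -528: (y + 3)²/16 - (x - 4)²/33 = 1
Hyperbola, center (4, -3), transverse axis vertical; a² = 16, b² = 33.
c² = a² + b² = 16 + 33 = 49, so c = 7.
Foci lie on the vertical axis through the center: (h, k ± c).

(4, -10) and (4, 4)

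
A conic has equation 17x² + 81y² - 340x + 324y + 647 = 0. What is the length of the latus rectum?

Group the x- and y-terms: 17(x² - 20x) + 81(y² + 4y) = -647
17(x - 10)² + 81(y + 2)² = -647 + 1700 + 324 = 1377
Dividing both sides by 1377: (x - 10)²/81 + (y + 2)²/17 = 1
Ellipse, center (10, -2), major axis horizontal; a² = 81, b² = 17.
Latus rectum length = 2b²/a = 2·17/9 = 34/9.

34/9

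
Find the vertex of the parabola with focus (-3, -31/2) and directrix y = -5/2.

(-3, -9)

The vertex is the midpoint between the focus and the directrix along the axis of symmetry.
Axis is vertical (directrix is horizontal). Vertex y-coordinate = (-31/2 + (-5/2))/2 = -9; x-coordinate = -3.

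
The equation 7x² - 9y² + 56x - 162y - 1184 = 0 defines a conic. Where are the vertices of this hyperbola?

(-13, -9) and (5, -9)

Group the x- and y-terms: 7(x² + 8x) -9(y² + 18y) = 1184
Complete the square in x and y: 7(x + 4)² -9(y + 9)² = 1184 + 112 - 729 = 567
Divide through by 567 to get (x + 4)²/81 - (y + 9)²/63 = 1.
Hyperbola, center (-4, -9), transverse axis horizontal; a² = 81, b² = 63.
a = 9. Vertices at (h ± a, k).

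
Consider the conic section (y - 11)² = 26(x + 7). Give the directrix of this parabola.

x = -27/2

Vertex (-7, 11); 4p = 26 so p = 13/2. Opens right.
Directrix is the vertical line x = h − p = -7 − (13/2) = -27/2.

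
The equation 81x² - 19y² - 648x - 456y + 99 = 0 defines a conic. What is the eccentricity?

e = 10/9

Group: 81(x² - 8x) -19(y² + 24y) = -99
Completing the square gives 81(x - 4)² -19(y + 12)² = -99 + 1296 - 2736 = -1539.
Dividing both sides by -1539: (y + 12)²/81 - (x - 4)²/19 = 1
Hyperbola, center (4, -12), transverse axis vertical; a² = 81, b² = 19.
c² = a² + b² = 100, so c = 10.
e = c/a = 10/9.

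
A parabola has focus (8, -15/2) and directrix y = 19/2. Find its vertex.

The vertex is the midpoint between the focus and the directrix along the axis of symmetry.
Axis is vertical (directrix is horizontal). Vertex y-coordinate = (-15/2 + 19/2)/2 = 1; x-coordinate = 8.

(8, 1)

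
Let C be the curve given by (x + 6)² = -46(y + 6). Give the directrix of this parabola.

y = 11/2

Vertex (-6, -6); 4p = -46 so p = -23/2. Opens down.
Directrix is the horizontal line y = k − p = -6 − (-23/2) = 11/2.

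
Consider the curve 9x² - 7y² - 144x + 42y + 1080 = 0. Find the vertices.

(8, -6) and (8, 12)

Collect terms: 9(x² - 16x) -7(y² - 6y) = -1080
Complete the square in x and y: 9(x - 8)² -7(y - 3)² = -1080 + 576 - 63 = -567
Divide through by -567 to get (y - 3)²/81 - (x - 8)²/63 = 1.
Hyperbola, center (8, 3), transverse axis vertical; a² = 81, b² = 63.
a = 9. Vertices at (h, k ± a).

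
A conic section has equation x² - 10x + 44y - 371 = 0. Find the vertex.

(5, 9)

Only x is squared. Complete the square in x: (x - 5)² = -44(y - 9).
Vertex (5, 9); 4p = -44 so p = -11. Opens down.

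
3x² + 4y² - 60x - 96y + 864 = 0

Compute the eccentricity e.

Group the x- and y-terms: 3(x² - 20x) + 4(y² - 24y) = -864
3(x - 10)² + 4(y - 12)² = -864 + 300 + 576 = 12
Divide through by 12 to get (x - 10)²/4 + (y - 12)²/3 = 1.
Ellipse, center (10, 12), major axis horizontal; a² = 4, b² = 3.
c² = a² - b² = 1, so c = 1.
e = c/a = 1/2.

e = 1/2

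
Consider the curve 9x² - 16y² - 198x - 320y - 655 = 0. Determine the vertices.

(7, -10) and (15, -10)

Group: 9(x² - 22x) -16(y² + 20y) = 655
Complete the square in x and y: 9(x - 11)² -16(y + 10)² = 655 + 1089 - 1600 = 144
Divide through by 144 to get (x - 11)²/16 - (y + 10)²/9 = 1.
Hyperbola, center (11, -10), transverse axis horizontal; a² = 16, b² = 9.
a = 4. Vertices at (h ± a, k).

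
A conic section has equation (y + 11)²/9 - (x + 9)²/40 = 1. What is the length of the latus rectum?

Center (-9, -11). The positive term is the y-term, so the transverse axis is vertical; a² = 9, b² = 40.
Latus rectum length = 2b²/a = 2·40/3 = 80/3.

80/3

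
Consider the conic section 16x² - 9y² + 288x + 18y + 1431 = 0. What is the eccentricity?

e = 5/4

Collect terms: 16(x² + 18x) -9(y² - 2y) = -1431
16(x + 9)² -9(y - 1)² = -1431 + 1296 - 9 = -144
Divide through by -144 to get (y - 1)²/16 - (x + 9)²/9 = 1.
Hyperbola, center (-9, 1), transverse axis vertical; a² = 16, b² = 9.
c² = a² + b² = 25, so c = 5.
e = c/a = 5/4.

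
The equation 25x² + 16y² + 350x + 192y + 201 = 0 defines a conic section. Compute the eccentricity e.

Rearranging, 25(x² + 14x) + 16(y² + 12y) = -201.
Complete the square: 25(x + 7)² + 16(y + 6)² = -201 + 1225 + 576 = 1600
Divide by 1600: (x + 7)²/64 + (y + 6)²/100 = 1
Ellipse, center (-7, -6), major axis vertical; a² = 100, b² = 64.
c² = a² - b² = 36, so c = 6.
e = c/a = 6/10 = 3/5.

e = 3/5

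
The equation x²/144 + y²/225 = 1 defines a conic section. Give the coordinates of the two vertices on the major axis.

Center (0, 0). The larger denominator 225 sits under the y-term, so the major axis is vertical; a² = 225, b² = 144.
a = 15. Vertices at (h, k ± a).

(0, -15) and (0, 15)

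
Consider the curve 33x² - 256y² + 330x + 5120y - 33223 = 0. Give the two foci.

(-22, 10) and (12, 10)

Group the x- and y-terms: 33(x² + 10x) -256(y² - 20y) = 33223
Complete the square in x and y: 33(x + 5)² -256(y - 10)² = 33223 + 825 - 25600 = 8448
Dividing both sides by 8448: (x + 5)²/256 - (y - 10)²/33 = 1
Hyperbola, center (-5, 10), transverse axis horizontal; a² = 256, b² = 33.
c² = a² + b² = 256 + 33 = 289, so c = 17.
Foci lie on the horizontal axis through the center: (h ± c, k).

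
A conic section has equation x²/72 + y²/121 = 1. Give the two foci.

Center (0, 0). The larger denominator 121 sits under the y-term, so the major axis is vertical; a² = 121, b² = 72.
c² = a² - b² = 121 - 72 = 49, so c = 7.
Foci lie on the vertical axis through the center: (h, k ± c).

(0, -7) and (0, 7)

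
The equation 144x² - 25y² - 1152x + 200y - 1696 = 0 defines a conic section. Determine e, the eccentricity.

Group: 144(x² - 8x) -25(y² - 8y) = 1696
144(x - 4)² -25(y - 4)² = 1696 + 2304 - 400 = 3600
Divide through by 3600 to get (x - 4)²/25 - (y - 4)²/144 = 1.
Hyperbola, center (4, 4), transverse axis horizontal; a² = 25, b² = 144.
c² = a² + b² = 169, so c = 13.
e = c/a = 13/5.

e = 13/5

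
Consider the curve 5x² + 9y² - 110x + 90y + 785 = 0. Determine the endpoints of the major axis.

Group the x- and y-terms: 5(x² - 22x) + 9(y² + 10y) = -785
Complete the square in x and y: 5(x - 11)² + 9(y + 5)² = -785 + 605 + 225 = 45
Divide by 45: (x - 11)²/9 + (y + 5)²/5 = 1
Ellipse, center (11, -5), major axis horizontal; a² = 9, b² = 5.
a = 3. Vertices at (h ± a, k).

(8, -5) and (14, -5)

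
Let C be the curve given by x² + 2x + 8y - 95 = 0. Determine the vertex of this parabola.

Only x is squared. Complete the square in x: (x + 1)² = -8(y - 12).
Vertex (-1, 12); 4p = -8 so p = -2. Opens down.

(-1, 12)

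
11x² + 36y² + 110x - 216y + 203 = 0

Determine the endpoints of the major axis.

(-11, 3) and (1, 3)

11(x² + 10x) + 36(y² - 6y) = -203
Completing the square gives 11(x + 5)² + 36(y - 3)² = -203 + 275 + 324 = 396.
Divide through by 396 to get (x + 5)²/36 + (y - 3)²/11 = 1.
Ellipse, center (-5, 3), major axis horizontal; a² = 36, b² = 11.
a = 6. Vertices at (h ± a, k).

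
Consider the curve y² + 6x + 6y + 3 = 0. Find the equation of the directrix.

Only y is squared. Complete the square in y: (y + 3)² = -6(x - 1).
Vertex (1, -3); 4p = -6 so p = -3/2. Opens left.
Directrix is the vertical line x = h − p = 1 − (-3/2) = 5/2.

x = 5/2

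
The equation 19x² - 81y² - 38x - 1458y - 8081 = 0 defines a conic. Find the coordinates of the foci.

Group: 19(x² - 2x) -81(y² + 18y) = 8081
19(x - 1)² -81(y + 9)² = 8081 + 19 - 6561 = 1539
Dividing both sides by 1539: (x - 1)²/81 - (y + 9)²/19 = 1
Hyperbola, center (1, -9), transverse axis horizontal; a² = 81, b² = 19.
c² = a² + b² = 81 + 19 = 100, so c = 10.
Foci lie on the horizontal axis through the center: (h ± c, k).

(-9, -9) and (11, -9)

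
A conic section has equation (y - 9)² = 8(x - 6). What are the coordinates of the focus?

Vertex (6, 9); 4p = 8 so p = 2. Opens right.
Focus is p units from the vertex along the axis: (h + p, k).

(8, 9)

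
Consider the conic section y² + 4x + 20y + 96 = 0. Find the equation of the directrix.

x = 2

Only y is squared. Complete the square in y: (y + 10)² = -4(x - 1).
Vertex (1, -10); 4p = -4 so p = -1. Opens left.
Directrix is the vertical line x = h − p = 1 − (-1) = 2.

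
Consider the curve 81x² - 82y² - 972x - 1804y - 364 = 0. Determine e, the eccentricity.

81(x² - 12x) -82(y² + 22y) = 364
81(x - 6)² -82(y + 11)² = 364 + 2916 - 9922 = -6642
Divide through by -6642 to get (y + 11)²/81 - (x - 6)²/82 = 1.
Hyperbola, center (6, -11), transverse axis vertical; a² = 81, b² = 82.
c² = a² + b² = 163, so c = √163.
e = c/a = √163/9.

e = √163/9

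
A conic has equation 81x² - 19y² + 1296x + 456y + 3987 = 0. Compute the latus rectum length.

38/9

Rearranging, 81(x² + 16x) -19(y² - 24y) = -3987.
Complete the square in x and y: 81(x + 8)² -19(y - 12)² = -3987 + 5184 - 2736 = -1539
Divide through by -1539 to get (y - 12)²/81 - (x + 8)²/19 = 1.
Hyperbola, center (-8, 12), transverse axis vertical; a² = 81, b² = 19.
Latus rectum length = 2b²/a = 2·19/9 = 38/9.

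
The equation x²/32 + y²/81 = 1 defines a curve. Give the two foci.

(0, -7) and (0, 7)

Center (0, 0). The larger denominator 81 sits under the y-term, so the major axis is vertical; a² = 81, b² = 32.
c² = a² - b² = 81 - 32 = 49, so c = 7.
Foci lie on the vertical axis through the center: (h, k ± c).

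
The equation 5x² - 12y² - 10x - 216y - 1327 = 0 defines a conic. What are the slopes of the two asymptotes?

Rearranging, 5(x² - 2x) -12(y² + 18y) = 1327.
5(x - 1)² -12(y + 9)² = 1327 + 5 - 972 = 360
Divide through by 360 to get (x - 1)²/72 - (y + 9)²/30 = 1.
Hyperbola, center (1, -9), transverse axis horizontal; a² = 72, b² = 30.
For a horizontal hyperbola the asymptotes have slope ±b/a.
Here that is ±√30/6√2 = ±√15/6.

√15/6 and -√15/6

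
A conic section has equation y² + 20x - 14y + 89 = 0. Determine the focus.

Only y is squared. Complete the square in y: (y - 7)² = -20(x + 2).
Vertex (-2, 7); 4p = -20 so p = -5. Opens left.
Focus is p units from the vertex along the axis: (h + p, k).

(-7, 7)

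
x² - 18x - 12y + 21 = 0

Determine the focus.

Only x is squared. Complete the square in x: (x - 9)² = 12(y + 5).
Vertex (9, -5); 4p = 12 so p = 3. Opens up.
Focus is p units from the vertex along the axis: (h, k + p).

(9, -2)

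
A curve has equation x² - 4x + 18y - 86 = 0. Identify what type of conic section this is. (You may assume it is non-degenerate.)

parabola

No xy term. Coefficients of x² and y² are A = 1, C = 0.
Exactly one squared variable ⇒ parabola.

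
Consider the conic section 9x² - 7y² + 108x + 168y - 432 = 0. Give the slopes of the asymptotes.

Rearranging, 9(x² + 12x) -7(y² - 24y) = 432.
9(x + 6)² -7(y - 12)² = 432 + 324 - 1008 = -252
Divide through by -252 to get (y - 12)²/36 - (x + 6)²/28 = 1.
Hyperbola, center (-6, 12), transverse axis vertical; a² = 36, b² = 28.
For a vertical hyperbola the asymptotes have slope ±a/b.
Here that is ±6/2√7 = ±3√7/7.

3√7/7 and -3√7/7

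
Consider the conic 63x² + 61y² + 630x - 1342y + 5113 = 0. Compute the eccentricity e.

e = √14/21

Group the x- and y-terms: 63(x² + 10x) + 61(y² - 22y) = -5113
63(x + 5)² + 61(y - 11)² = -5113 + 1575 + 7381 = 3843
Dividing both sides by 3843: (x + 5)²/61 + (y - 11)²/63 = 1
Ellipse, center (-5, 11), major axis vertical; a² = 63, b² = 61.
c² = a² - b² = 2, so c = √2.
e = c/a = √2/3√7 = √14/21.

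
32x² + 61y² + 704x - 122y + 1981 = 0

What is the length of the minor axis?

8√2

Group: 32(x² + 22x) + 61(y² - 2y) = -1981
Complete the square in x and y: 32(x + 11)² + 61(y - 1)² = -1981 + 3872 + 61 = 1952
Divide by 1952: (x + 11)²/61 + (y - 1)²/32 = 1
Ellipse, center (-11, 1), major axis horizontal; a² = 61, b² = 32.
b² = 32 so b = 4√2; the minor axis has length 2b = 8√2.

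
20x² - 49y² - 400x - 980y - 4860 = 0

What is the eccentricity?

e = √69/7

Rearranging, 20(x² - 20x) -49(y² + 20y) = 4860.
Complete the square: 20(x - 10)² -49(y + 10)² = 4860 + 2000 - 4900 = 1960
Divide through by 1960 to get (x - 10)²/98 - (y + 10)²/40 = 1.
Hyperbola, center (10, -10), transverse axis horizontal; a² = 98, b² = 40.
c² = a² + b² = 138, so c = √138.
e = c/a = √138/7√2 = √69/7.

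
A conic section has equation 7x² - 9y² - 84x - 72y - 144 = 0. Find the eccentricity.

e = 4/3

Group the x- and y-terms: 7(x² - 12x) -9(y² + 8y) = 144
Complete the square in x and y: 7(x - 6)² -9(y + 4)² = 144 + 252 - 144 = 252
Divide by 252: (x - 6)²/36 - (y + 4)²/28 = 1
Hyperbola, center (6, -4), transverse axis horizontal; a² = 36, b² = 28.
c² = a² + b² = 64, so c = 8.
e = c/a = 8/6 = 4/3.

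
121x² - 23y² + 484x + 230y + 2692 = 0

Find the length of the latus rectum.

121(x² + 4x) -23(y² - 10y) = -2692
121(x + 2)² -23(y - 5)² = -2692 + 484 - 575 = -2783
Dividing both sides by -2783: (y - 5)²/121 - (x + 2)²/23 = 1
Hyperbola, center (-2, 5), transverse axis vertical; a² = 121, b² = 23.
Latus rectum length = 2b²/a = 2·23/11 = 46/11.

46/11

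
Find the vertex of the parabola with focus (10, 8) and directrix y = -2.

The vertex is the midpoint between the focus and the directrix along the axis of symmetry.
Axis is vertical (directrix is horizontal). Vertex y-coordinate = (8 + (-2))/2 = 3; x-coordinate = 10.

(10, 3)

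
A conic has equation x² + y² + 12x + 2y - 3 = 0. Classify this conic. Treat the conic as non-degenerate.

No xy term. Coefficients of x² and y² are A = 1, C = 1.
A = C (same sign) ⇒ circle.

circle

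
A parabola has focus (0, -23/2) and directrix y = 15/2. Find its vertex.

The vertex is the midpoint between the focus and the directrix along the axis of symmetry.
Axis is vertical (directrix is horizontal). Vertex y-coordinate = (-23/2 + 15/2)/2 = -2; x-coordinate = 0.

(0, -2)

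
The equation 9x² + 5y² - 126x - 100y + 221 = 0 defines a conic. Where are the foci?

Group: 9(x² - 14x) + 5(y² - 20y) = -221
Completing the square gives 9(x - 7)² + 5(y - 10)² = -221 + 441 + 500 = 720.
Divide through by 720 to get (x - 7)²/80 + (y - 10)²/144 = 1.
Ellipse, center (7, 10), major axis vertical; a² = 144, b² = 80.
c² = a² - b² = 144 - 80 = 64, so c = 8.
Foci lie on the vertical axis through the center: (h, k ± c).

(7, 2) and (7, 18)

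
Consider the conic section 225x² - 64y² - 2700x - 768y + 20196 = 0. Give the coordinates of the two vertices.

Rearranging, 225(x² - 12x) -64(y² + 12y) = -20196.
225(x - 6)² -64(y + 6)² = -20196 + 8100 - 2304 = -14400
Dividing both sides by -14400: (y + 6)²/225 - (x - 6)²/64 = 1
Hyperbola, center (6, -6), transverse axis vertical; a² = 225, b² = 64.
a = 15. Vertices at (h, k ± a).

(6, -21) and (6, 9)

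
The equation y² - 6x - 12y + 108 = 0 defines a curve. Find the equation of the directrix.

x = 21/2

Only y is squared. Complete the square in y: (y - 6)² = 6(x - 12).
Vertex (12, 6); 4p = 6 so p = 3/2. Opens right.
Directrix is the vertical line x = h − p = 12 − (3/2) = 21/2.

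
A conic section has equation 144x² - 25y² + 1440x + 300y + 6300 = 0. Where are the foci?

Group the x- and y-terms: 144(x² + 10x) -25(y² - 12y) = -6300
Complete the square in x and y: 144(x + 5)² -25(y - 6)² = -6300 + 3600 - 900 = -3600
Divide through by -3600 to get (y - 6)²/144 - (x + 5)²/25 = 1.
Hyperbola, center (-5, 6), transverse axis vertical; a² = 144, b² = 25.
c² = a² + b² = 144 + 25 = 169, so c = 13.
Foci lie on the vertical axis through the center: (h, k ± c).

(-5, -7) and (-5, 19)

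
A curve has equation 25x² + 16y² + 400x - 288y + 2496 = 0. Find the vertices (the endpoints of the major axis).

(-8, 4) and (-8, 14)

25(x² + 16x) + 16(y² - 18y) = -2496
Complete the square: 25(x + 8)² + 16(y - 9)² = -2496 + 1600 + 1296 = 400
Dividing both sides by 400: (x + 8)²/16 + (y - 9)²/25 = 1
Ellipse, center (-8, 9), major axis vertical; a² = 25, b² = 16.
a = 5. Vertices at (h, k ± a).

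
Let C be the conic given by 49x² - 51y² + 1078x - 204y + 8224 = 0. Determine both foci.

Group: 49(x² + 22x) -51(y² + 4y) = -8224
Complete the square: 49(x + 11)² -51(y + 2)² = -8224 + 5929 - 204 = -2499
Dividing both sides by -2499: (y + 2)²/49 - (x + 11)²/51 = 1
Hyperbola, center (-11, -2), transverse axis vertical; a² = 49, b² = 51.
c² = a² + b² = 49 + 51 = 100, so c = 10.
Foci lie on the vertical axis through the center: (h, k ± c).

(-11, -12) and (-11, 8)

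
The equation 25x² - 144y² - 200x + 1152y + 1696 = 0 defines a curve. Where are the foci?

Group: 25(x² - 8x) -144(y² - 8y) = -1696
Complete the square: 25(x - 4)² -144(y - 4)² = -1696 + 400 - 2304 = -3600
Divide by -3600: (y - 4)²/25 - (x - 4)²/144 = 1
Hyperbola, center (4, 4), transverse axis vertical; a² = 25, b² = 144.
c² = a² + b² = 25 + 144 = 169, so c = 13.
Foci lie on the vertical axis through the center: (h, k ± c).

(4, -9) and (4, 17)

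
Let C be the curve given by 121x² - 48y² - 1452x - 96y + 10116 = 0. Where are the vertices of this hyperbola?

(6, -12) and (6, 10)

121(x² - 12x) -48(y² + 2y) = -10116
Completing the square gives 121(x - 6)² -48(y + 1)² = -10116 + 4356 - 48 = -5808.
Divide through by -5808 to get (y + 1)²/121 - (x - 6)²/48 = 1.
Hyperbola, center (6, -1), transverse axis vertical; a² = 121, b² = 48.
a = 11. Vertices at (h, k ± a).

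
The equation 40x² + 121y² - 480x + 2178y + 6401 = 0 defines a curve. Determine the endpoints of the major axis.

40(x² - 12x) + 121(y² + 18y) = -6401
Complete the square in x and y: 40(x - 6)² + 121(y + 9)² = -6401 + 1440 + 9801 = 4840
Divide by 4840: (x - 6)²/121 + (y + 9)²/40 = 1
Ellipse, center (6, -9), major axis horizontal; a² = 121, b² = 40.
a = 11. Vertices at (h ± a, k).

(-5, -9) and (17, -9)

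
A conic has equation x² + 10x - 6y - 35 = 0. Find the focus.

(-5, -17/2)

Only x is squared. Complete the square in x: (x + 5)² = 6(y + 10).
Vertex (-5, -10); 4p = 6 so p = 3/2. Opens up.
Focus is p units from the vertex along the axis: (h, k + p).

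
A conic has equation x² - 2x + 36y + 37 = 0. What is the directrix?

y = 8

Only x is squared. Complete the square in x: (x - 1)² = -36(y + 1).
Vertex (1, -1); 4p = -36 so p = -9. Opens down.
Directrix is the horizontal line y = k − p = -1 − (-9) = 8.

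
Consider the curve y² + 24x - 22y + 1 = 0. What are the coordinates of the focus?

(-1, 11)

Only y is squared. Complete the square in y: (y - 11)² = -24(x - 5).
Vertex (5, 11); 4p = -24 so p = -6. Opens left.
Focus is p units from the vertex along the axis: (h + p, k).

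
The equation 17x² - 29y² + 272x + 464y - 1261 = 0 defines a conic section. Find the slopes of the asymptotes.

Group: 17(x² + 16x) -29(y² - 16y) = 1261
Complete the square: 17(x + 8)² -29(y - 8)² = 1261 + 1088 - 1856 = 493
Divide by 493: (x + 8)²/29 - (y - 8)²/17 = 1
Hyperbola, center (-8, 8), transverse axis horizontal; a² = 29, b² = 17.
For a horizontal hyperbola the asymptotes have slope ±b/a.
Here that is ±√17/√29 = ±√493/29.

√493/29 and -√493/29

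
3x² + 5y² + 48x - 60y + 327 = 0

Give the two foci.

Collect terms: 3(x² + 16x) + 5(y² - 12y) = -327
3(x + 8)² + 5(y - 6)² = -327 + 192 + 180 = 45
Divide through by 45 to get (x + 8)²/15 + (y - 6)²/9 = 1.
Ellipse, center (-8, 6), major axis horizontal; a² = 15, b² = 9.
c² = a² - b² = 15 - 9 = 6, so c = √6.
Foci lie on the horizontal axis through the center: (h ± c, k).

(-8 - √6, 6) and (-8 + √6, 6)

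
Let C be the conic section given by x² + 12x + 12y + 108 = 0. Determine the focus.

Only x is squared. Complete the square in x: (x + 6)² = -12(y + 6).
Vertex (-6, -6); 4p = -12 so p = -3. Opens down.
Focus is p units from the vertex along the axis: (h, k + p).

(-6, -9)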